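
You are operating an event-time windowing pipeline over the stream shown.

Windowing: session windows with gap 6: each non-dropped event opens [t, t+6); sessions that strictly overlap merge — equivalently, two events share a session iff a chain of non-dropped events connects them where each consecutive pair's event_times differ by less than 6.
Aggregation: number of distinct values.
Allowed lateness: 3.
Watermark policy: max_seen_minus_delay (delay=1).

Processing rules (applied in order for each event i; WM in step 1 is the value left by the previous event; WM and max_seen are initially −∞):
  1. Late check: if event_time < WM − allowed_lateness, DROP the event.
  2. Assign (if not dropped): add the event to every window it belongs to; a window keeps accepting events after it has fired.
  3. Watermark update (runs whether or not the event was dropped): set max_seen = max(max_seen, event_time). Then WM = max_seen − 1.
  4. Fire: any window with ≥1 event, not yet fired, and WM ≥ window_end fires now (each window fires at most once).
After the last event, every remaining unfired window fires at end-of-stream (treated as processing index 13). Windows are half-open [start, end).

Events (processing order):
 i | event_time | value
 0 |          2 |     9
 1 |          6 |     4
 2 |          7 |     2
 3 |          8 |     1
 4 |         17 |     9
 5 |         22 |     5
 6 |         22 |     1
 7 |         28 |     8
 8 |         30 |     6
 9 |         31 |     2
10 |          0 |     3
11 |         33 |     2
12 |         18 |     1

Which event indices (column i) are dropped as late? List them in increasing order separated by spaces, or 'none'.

i=0 t=2 v=9: → [2,8); WM=1
i=1 t=6 v=4: → [2,12); WM=5
i=2 t=7 v=2: → [2,13); WM=6
i=3 t=8 v=1: → [2,14); WM=7
i=4 t=17 v=9: → [17,23); WM=16
i=5 t=22 v=5: → [17,28); WM=21
i=6 t=22 v=1: → [17,28); WM=21
i=7 t=28 v=8: → [28,34); WM=27
i=8 t=30 v=6: → [28,36); WM=29
i=9 t=31 v=2: → [28,37); WM=30
i=10 t=0 v=3: DROP (t<30-3); WM=30
i=11 t=33 v=2: → [28,39); WM=32
i=12 t=18 v=1: DROP (t<32-3); WM=32

10 12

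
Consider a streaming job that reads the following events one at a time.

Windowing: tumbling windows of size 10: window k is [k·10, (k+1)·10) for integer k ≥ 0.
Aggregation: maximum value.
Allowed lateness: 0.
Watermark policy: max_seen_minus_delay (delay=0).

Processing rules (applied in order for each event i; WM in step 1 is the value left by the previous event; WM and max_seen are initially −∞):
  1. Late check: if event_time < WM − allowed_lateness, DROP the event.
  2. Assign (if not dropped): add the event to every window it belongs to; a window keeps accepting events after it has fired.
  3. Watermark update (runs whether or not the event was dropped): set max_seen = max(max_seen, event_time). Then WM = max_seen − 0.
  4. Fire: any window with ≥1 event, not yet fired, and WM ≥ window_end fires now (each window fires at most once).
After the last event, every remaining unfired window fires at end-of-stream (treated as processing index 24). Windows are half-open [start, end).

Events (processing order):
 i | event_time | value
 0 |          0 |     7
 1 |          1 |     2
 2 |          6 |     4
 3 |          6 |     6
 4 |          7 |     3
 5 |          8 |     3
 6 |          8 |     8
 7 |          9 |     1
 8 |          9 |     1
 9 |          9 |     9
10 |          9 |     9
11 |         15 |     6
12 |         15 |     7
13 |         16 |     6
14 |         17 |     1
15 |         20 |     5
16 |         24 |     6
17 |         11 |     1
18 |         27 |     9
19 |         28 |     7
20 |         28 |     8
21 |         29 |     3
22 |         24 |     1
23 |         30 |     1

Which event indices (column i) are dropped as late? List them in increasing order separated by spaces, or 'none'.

i=0 t=0 v=7: → [0,10); WM=0
i=1 t=1 v=2: → [0,10); WM=1
i=2 t=6 v=4: → [0,10); WM=6
i=3 t=6 v=6: → [0,10); WM=6
i=4 t=7 v=3: → [0,10); WM=7
i=5 t=8 v=3: → [0,10); WM=8
i=6 t=8 v=8: → [0,10); WM=8
i=7 t=9 v=1: → [0,10); WM=9
i=8 t=9 v=1: → [0,10); WM=9
i=9 t=9 v=9: → [0,10); WM=9
i=10 t=9 v=9: → [0,10); WM=9
i=11 t=15 v=6: → [10,20); WM=15; [0,10) fires=9
i=12 t=15 v=7: → [10,20); WM=15
i=13 t=16 v=6: → [10,20); WM=16
i=14 t=17 v=1: → [10,20); WM=17
i=15 t=20 v=5: → [20,30); WM=20; [10,20) fires=7
i=16 t=24 v=6: → [20,30); WM=24
i=17 t=11 v=1: DROP (t<24-0); WM=24
i=18 t=27 v=9: → [20,30); WM=27
i=19 t=28 v=7: → [20,30); WM=28
i=20 t=28 v=8: → [20,30); WM=28
i=21 t=29 v=3: → [20,30); WM=29
i=22 t=24 v=1: DROP (t<29-0); WM=29
i=23 t=30 v=1: → [30,40); WM=30; [20,30) fires=9

17 22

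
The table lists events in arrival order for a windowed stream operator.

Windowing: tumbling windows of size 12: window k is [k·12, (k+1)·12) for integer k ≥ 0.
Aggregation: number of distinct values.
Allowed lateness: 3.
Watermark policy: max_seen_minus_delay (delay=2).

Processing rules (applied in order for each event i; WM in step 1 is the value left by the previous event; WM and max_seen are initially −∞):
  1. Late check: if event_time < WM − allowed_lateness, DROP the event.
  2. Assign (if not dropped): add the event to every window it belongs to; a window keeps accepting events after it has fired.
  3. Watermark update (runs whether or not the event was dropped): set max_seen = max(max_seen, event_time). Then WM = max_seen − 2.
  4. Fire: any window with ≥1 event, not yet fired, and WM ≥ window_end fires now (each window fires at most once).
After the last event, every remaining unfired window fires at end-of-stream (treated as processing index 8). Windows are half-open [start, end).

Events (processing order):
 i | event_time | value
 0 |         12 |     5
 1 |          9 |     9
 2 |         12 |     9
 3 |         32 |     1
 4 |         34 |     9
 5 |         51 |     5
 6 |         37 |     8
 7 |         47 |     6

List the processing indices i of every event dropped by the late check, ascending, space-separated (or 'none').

i=0 t=12 v=5: → [12,24); WM=10
i=1 t=9 v=9: → [0,12); WM=10
i=2 t=12 v=9: → [12,24); WM=10
i=3 t=32 v=1: → [24,36); WM=30; [0,12) fires=1 [12,24) fires=2
i=4 t=34 v=9: → [24,36); WM=32
i=5 t=51 v=5: → [48,60); WM=49; [24,36) fires=2
i=6 t=37 v=8: DROP (t<49-3); WM=49
i=7 t=47 v=6: → [36,48); WM=49; [36,48) fires=1

6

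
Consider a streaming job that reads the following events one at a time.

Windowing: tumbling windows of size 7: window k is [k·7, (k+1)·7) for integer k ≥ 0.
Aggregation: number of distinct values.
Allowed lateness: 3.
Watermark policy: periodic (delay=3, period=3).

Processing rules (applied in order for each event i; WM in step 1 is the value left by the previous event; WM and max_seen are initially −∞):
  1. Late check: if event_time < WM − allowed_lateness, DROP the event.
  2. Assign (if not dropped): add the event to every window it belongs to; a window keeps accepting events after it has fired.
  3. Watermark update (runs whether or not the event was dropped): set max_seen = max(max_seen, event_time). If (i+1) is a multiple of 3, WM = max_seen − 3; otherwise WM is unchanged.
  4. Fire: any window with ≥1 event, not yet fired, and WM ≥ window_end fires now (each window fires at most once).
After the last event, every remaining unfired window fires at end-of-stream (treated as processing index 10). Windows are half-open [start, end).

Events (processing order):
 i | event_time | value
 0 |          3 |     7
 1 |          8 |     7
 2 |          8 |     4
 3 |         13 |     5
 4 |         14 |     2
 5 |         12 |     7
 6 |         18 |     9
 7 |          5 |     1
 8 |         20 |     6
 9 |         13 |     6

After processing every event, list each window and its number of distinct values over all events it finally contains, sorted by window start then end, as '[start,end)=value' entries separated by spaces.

i=0 t=3 v=7: → [0,7); WM=−∞
i=1 t=8 v=7: → [7,14); WM=−∞
i=2 t=8 v=4: → [7,14); WM=5
i=3 t=13 v=5: → [7,14); WM=5
i=4 t=14 v=2: → [14,21); WM=5
i=5 t=12 v=7: → [7,14); WM=11; [0,7) fires=1
i=6 t=18 v=9: → [14,21); WM=11
i=7 t=5 v=1: DROP (t<11-3); WM=11
i=8 t=20 v=6: → [14,21); WM=17; [7,14) fires=3
i=9 t=13 v=6: DROP (t<17-3); WM=17

[0,7)=1 [7,14)=3 [14,21)=3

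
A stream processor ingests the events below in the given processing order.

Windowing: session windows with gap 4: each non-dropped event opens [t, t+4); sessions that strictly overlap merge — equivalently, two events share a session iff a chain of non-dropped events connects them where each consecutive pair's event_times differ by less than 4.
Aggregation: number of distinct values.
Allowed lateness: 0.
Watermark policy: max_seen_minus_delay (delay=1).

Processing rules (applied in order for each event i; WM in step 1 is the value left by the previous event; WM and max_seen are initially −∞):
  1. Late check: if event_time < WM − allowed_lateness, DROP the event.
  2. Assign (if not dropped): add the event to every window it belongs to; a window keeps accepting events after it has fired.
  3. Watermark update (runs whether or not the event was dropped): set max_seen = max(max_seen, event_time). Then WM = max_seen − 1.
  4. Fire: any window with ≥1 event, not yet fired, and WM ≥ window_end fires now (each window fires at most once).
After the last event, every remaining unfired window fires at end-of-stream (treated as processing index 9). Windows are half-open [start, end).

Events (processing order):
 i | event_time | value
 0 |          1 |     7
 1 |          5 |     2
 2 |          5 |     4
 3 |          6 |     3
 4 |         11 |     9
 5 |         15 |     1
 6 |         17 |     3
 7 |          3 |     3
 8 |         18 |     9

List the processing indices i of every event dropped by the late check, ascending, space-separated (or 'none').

7

i=0 t=1 v=7: → [1,5); WM=0
i=1 t=5 v=2: → [5,9); WM=4
i=2 t=5 v=4: → [5,9); WM=4
i=3 t=6 v=3: → [5,10); WM=5
i=4 t=11 v=9: → [11,15); WM=10
i=5 t=15 v=1: → [15,19); WM=14
i=6 t=17 v=3: → [15,21); WM=16
i=7 t=3 v=3: DROP (t<16-0); WM=16
i=8 t=18 v=9: → [15,22); WM=17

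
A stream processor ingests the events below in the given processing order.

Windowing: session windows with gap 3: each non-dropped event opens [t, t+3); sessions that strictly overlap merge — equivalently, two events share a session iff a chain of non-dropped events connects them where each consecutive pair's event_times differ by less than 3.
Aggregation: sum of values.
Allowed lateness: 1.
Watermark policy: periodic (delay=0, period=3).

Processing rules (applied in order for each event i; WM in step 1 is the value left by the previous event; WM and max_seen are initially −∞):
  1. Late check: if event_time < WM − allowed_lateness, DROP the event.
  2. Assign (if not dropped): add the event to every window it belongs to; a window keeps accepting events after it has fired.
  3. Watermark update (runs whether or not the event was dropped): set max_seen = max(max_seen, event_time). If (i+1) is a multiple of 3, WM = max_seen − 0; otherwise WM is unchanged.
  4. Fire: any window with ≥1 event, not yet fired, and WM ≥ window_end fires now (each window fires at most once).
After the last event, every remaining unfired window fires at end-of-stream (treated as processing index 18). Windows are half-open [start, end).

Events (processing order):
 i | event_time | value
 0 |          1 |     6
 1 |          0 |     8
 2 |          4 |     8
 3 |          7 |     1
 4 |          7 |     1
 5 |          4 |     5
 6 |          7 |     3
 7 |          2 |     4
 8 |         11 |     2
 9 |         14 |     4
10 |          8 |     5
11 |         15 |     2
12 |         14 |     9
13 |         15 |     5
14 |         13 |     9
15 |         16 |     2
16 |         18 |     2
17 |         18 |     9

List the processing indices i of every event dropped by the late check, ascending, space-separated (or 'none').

7 10 14

i=0 t=1 v=6: → [1,4); WM=−∞
i=1 t=0 v=8: → [0,4); WM=−∞
i=2 t=4 v=8: → [4,7); WM=4
i=3 t=7 v=1: → [7,10); WM=4
i=4 t=7 v=1: → [7,10); WM=4
i=5 t=4 v=5: → [4,7); WM=7
i=6 t=7 v=3: → [7,10); WM=7
i=7 t=2 v=4: DROP (t<7-1); WM=7
i=8 t=11 v=2: → [11,14); WM=11
i=9 t=14 v=4: → [14,17); WM=11
i=10 t=8 v=5: DROP (t<11-1); WM=11
i=11 t=15 v=2: → [14,18); WM=15
i=12 t=14 v=9: → [14,18); WM=15
i=13 t=15 v=5: → [14,18); WM=15
i=14 t=13 v=9: DROP (t<15-1); WM=15
i=15 t=16 v=2: → [14,19); WM=15
i=16 t=18 v=2: → [14,21); WM=15
i=17 t=18 v=9: → [14,21); WM=18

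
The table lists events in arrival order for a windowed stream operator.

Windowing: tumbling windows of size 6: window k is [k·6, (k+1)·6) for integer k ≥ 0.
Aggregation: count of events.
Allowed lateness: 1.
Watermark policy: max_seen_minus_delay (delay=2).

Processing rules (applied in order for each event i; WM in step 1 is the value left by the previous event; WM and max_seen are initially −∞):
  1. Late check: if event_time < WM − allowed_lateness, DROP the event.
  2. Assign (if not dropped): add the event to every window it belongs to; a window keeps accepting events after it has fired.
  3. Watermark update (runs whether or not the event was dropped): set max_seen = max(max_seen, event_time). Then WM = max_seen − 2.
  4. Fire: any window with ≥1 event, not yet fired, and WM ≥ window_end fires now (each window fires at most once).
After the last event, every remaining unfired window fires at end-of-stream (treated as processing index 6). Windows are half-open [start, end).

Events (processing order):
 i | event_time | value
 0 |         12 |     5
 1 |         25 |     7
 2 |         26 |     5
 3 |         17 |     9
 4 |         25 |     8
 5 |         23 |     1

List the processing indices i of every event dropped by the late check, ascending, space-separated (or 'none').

3

i=0 t=12 v=5: → [12,18); WM=10
i=1 t=25 v=7: → [24,30); WM=23; [12,18) fires=1
i=2 t=26 v=5: → [24,30); WM=24
i=3 t=17 v=9: DROP (t<24-1); WM=24
i=4 t=25 v=8: → [24,30); WM=24
i=5 t=23 v=1: → [18,24); WM=24; [18,24) fires=1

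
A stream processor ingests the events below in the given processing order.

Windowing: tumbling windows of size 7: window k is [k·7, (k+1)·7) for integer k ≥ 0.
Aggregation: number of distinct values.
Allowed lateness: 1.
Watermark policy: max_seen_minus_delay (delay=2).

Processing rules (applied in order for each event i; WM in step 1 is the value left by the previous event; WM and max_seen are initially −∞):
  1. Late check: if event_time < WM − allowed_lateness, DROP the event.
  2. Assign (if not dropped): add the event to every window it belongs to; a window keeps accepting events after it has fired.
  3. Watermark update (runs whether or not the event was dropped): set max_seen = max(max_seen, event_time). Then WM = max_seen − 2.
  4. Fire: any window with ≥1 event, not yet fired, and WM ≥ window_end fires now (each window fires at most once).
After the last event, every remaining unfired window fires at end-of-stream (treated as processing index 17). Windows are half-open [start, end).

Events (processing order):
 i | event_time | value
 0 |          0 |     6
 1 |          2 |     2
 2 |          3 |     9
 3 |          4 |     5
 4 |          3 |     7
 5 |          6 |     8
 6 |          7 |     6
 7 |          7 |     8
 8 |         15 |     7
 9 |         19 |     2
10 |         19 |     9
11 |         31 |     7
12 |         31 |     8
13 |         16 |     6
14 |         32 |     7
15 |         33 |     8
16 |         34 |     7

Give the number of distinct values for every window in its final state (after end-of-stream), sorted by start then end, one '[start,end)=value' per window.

[0,7)=6 [7,14)=2 [14,21)=3 [28,35)=2

i=0 t=0 v=6: → [0,7); WM=-2
i=1 t=2 v=2: → [0,7); WM=0
i=2 t=3 v=9: → [0,7); WM=1
i=3 t=4 v=5: → [0,7); WM=2
i=4 t=3 v=7: → [0,7); WM=2
i=5 t=6 v=8: → [0,7); WM=4
i=6 t=7 v=6: → [7,14); WM=5
i=7 t=7 v=8: → [7,14); WM=5
i=8 t=15 v=7: → [14,21); WM=13; [0,7) fires=6
i=9 t=19 v=2: → [14,21); WM=17; [7,14) fires=2
i=10 t=19 v=9: → [14,21); WM=17
i=11 t=31 v=7: → [28,35); WM=29; [14,21) fires=3
i=12 t=31 v=8: → [28,35); WM=29
i=13 t=16 v=6: DROP (t<29-1); WM=29
i=14 t=32 v=7: → [28,35); WM=30
i=15 t=33 v=8: → [28,35); WM=31
i=16 t=34 v=7: → [28,35); WM=32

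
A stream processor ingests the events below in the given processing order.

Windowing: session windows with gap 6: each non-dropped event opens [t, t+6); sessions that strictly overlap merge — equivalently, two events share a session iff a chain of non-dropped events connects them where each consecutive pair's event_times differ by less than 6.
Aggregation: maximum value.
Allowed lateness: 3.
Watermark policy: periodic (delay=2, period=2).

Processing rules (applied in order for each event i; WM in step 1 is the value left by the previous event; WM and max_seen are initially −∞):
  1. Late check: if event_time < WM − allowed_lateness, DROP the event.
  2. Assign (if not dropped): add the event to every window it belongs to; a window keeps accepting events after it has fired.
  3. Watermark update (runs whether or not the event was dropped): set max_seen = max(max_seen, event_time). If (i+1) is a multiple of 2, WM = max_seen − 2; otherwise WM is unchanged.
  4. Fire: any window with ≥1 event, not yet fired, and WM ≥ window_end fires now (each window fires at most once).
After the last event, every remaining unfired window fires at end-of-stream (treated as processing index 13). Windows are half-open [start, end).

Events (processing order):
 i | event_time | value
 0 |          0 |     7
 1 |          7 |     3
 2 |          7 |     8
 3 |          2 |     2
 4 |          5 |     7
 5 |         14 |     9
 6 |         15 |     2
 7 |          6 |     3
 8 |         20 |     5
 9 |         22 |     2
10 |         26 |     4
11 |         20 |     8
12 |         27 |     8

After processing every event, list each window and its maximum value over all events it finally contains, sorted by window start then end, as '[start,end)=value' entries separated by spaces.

i=0 t=0 v=7: → [0,6); WM=−∞
i=1 t=7 v=3: → [7,13); WM=5
i=2 t=7 v=8: → [7,13); WM=5
i=3 t=2 v=2: → [0,13); WM=5
i=4 t=5 v=7: → [0,13); WM=5
i=5 t=14 v=9: → [14,20); WM=12
i=6 t=15 v=2: → [14,21); WM=12
i=7 t=6 v=3: DROP (t<12-3); WM=13
i=8 t=20 v=5: → [14,26); WM=13
i=9 t=22 v=2: → [14,28); WM=20
i=10 t=26 v=4: → [14,32); WM=20
i=11 t=20 v=8: → [14,32); WM=24
i=12 t=27 v=8: → [14,33); WM=24

[0,13)=8 [14,33)=9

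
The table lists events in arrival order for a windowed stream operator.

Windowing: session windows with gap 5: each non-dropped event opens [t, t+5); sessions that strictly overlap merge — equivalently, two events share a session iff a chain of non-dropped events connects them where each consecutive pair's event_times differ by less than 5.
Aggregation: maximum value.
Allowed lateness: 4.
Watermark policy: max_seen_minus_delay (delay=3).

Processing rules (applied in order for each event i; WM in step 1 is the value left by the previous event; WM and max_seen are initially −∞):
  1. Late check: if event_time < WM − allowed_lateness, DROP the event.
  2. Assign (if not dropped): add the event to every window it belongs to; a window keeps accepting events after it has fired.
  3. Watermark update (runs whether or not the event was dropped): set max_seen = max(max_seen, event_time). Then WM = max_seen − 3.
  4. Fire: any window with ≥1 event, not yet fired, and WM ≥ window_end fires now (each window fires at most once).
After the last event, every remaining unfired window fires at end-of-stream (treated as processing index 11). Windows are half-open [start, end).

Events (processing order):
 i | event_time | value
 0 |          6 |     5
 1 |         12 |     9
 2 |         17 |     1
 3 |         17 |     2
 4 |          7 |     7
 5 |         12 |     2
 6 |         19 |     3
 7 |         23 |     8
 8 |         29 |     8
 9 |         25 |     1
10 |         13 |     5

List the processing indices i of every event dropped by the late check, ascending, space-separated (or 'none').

4 10

i=0 t=6 v=5: → [6,11); WM=3
i=1 t=12 v=9: → [12,17); WM=9
i=2 t=17 v=1: → [17,22); WM=14
i=3 t=17 v=2: → [17,22); WM=14
i=4 t=7 v=7: DROP (t<14-4); WM=14
i=5 t=12 v=2: → [12,17); WM=14
i=6 t=19 v=3: → [17,24); WM=16
i=7 t=23 v=8: → [17,28); WM=20
i=8 t=29 v=8: → [29,34); WM=26
i=9 t=25 v=1: → [17,34); WM=26
i=10 t=13 v=5: DROP (t<26-4); WM=26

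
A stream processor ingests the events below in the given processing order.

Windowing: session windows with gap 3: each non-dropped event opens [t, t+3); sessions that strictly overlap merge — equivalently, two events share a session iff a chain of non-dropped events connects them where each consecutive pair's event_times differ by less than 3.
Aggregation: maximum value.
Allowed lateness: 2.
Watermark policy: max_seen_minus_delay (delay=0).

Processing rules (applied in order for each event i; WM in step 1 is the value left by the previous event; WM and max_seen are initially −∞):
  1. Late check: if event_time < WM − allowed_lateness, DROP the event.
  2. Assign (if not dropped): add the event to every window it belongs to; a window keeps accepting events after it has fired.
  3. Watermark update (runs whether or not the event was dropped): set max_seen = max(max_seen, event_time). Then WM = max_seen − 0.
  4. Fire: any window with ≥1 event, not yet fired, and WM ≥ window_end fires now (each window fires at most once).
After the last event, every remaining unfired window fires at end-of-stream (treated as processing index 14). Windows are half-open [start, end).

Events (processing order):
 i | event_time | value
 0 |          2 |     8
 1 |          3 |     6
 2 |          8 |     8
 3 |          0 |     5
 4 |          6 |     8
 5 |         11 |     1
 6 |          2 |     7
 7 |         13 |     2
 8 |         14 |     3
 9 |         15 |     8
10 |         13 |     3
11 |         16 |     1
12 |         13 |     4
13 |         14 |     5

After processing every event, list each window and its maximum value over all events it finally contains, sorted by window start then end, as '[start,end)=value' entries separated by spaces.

i=0 t=2 v=8: → [2,5); WM=2
i=1 t=3 v=6: → [2,6); WM=3
i=2 t=8 v=8: → [8,11); WM=8
i=3 t=0 v=5: DROP (t<8-2); WM=8
i=4 t=6 v=8: → [6,11); WM=8
i=5 t=11 v=1: → [11,14); WM=11
i=6 t=2 v=7: DROP (t<11-2); WM=11
i=7 t=13 v=2: → [11,16); WM=13
i=8 t=14 v=3: → [11,17); WM=14
i=9 t=15 v=8: → [11,18); WM=15
i=10 t=13 v=3: → [11,18); WM=15
i=11 t=16 v=1: → [11,19); WM=16
i=12 t=13 v=4: DROP (t<16-2); WM=16
i=13 t=14 v=5: → [11,19); WM=16

[2,6)=8 [6,11)=8 [11,19)=8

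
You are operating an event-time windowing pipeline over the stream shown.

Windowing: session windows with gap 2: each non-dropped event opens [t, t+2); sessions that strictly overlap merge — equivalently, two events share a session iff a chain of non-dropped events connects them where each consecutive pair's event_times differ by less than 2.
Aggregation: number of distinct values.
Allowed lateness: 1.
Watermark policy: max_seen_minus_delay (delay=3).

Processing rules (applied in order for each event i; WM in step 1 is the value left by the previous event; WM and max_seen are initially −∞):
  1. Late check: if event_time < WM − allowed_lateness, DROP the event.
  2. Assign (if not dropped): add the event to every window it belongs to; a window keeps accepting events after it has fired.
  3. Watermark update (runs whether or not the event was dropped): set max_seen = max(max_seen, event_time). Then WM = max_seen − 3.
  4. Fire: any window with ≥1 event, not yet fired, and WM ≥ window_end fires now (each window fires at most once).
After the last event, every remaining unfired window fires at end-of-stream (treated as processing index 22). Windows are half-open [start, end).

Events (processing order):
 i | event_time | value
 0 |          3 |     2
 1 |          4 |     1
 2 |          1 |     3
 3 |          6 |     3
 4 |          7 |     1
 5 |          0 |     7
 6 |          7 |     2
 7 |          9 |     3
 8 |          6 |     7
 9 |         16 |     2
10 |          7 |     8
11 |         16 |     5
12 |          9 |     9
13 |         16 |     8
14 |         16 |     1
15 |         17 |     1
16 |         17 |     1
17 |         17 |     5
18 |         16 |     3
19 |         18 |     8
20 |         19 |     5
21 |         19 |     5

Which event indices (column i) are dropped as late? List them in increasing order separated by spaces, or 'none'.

5 10 12

i=0 t=3 v=2: → [3,5); WM=0
i=1 t=4 v=1: → [3,6); WM=1
i=2 t=1 v=3: → [1,3); WM=1
i=3 t=6 v=3: → [6,8); WM=3
i=4 t=7 v=1: → [6,9); WM=4
i=5 t=0 v=7: DROP (t<4-1); WM=4
i=6 t=7 v=2: → [6,9); WM=4
i=7 t=9 v=3: → [9,11); WM=6
i=8 t=6 v=7: → [6,9); WM=6
i=9 t=16 v=2: → [16,18); WM=13
i=10 t=7 v=8: DROP (t<13-1); WM=13
i=11 t=16 v=5: → [16,18); WM=13
i=12 t=9 v=9: DROP (t<13-1); WM=13
i=13 t=16 v=8: → [16,18); WM=13
i=14 t=16 v=1: → [16,18); WM=13
i=15 t=17 v=1: → [16,19); WM=14
i=16 t=17 v=1: → [16,19); WM=14
i=17 t=17 v=5: → [16,19); WM=14
i=18 t=16 v=3: → [16,19); WM=14
i=19 t=18 v=8: → [16,20); WM=15
i=20 t=19 v=5: → [16,21); WM=16
i=21 t=19 v=5: → [16,21); WM=16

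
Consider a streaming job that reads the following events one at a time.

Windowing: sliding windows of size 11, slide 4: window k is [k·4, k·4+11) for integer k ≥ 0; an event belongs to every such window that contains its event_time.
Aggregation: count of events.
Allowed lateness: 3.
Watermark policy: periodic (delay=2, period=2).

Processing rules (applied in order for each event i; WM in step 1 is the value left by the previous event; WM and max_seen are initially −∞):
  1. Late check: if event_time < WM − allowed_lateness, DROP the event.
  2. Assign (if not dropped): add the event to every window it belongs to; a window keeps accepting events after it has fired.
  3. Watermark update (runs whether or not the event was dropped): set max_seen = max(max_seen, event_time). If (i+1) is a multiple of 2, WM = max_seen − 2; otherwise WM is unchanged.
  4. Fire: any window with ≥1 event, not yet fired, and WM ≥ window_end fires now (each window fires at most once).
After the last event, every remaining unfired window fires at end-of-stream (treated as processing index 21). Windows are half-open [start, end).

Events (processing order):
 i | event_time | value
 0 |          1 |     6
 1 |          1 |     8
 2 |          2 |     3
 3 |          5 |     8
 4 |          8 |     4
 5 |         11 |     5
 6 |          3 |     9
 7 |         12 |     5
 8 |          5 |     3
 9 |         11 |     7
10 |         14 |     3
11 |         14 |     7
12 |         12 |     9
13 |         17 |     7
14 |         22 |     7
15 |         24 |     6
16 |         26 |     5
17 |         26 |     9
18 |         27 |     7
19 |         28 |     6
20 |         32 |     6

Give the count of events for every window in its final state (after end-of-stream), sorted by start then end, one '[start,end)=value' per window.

i=0 t=1 v=6: → [0,11); WM=−∞
i=1 t=1 v=8: → [0,11); WM=-1
i=2 t=2 v=3: → [0,11); WM=-1
i=3 t=5 v=8: → [4,15),[0,11); WM=3
i=4 t=8 v=4: → [8,19),[4,15),[0,11); WM=3
i=5 t=11 v=5: → [8,19),[4,15); WM=9
i=6 t=3 v=9: DROP (t<9-3); WM=9
i=7 t=12 v=5: → [12,23),[8,19),[4,15); WM=10
i=8 t=5 v=3: DROP (t<10-3); WM=10
i=9 t=11 v=7: → [8,19),[4,15); WM=10
i=10 t=14 v=3: → [12,23),[8,19),[4,15); WM=10
i=11 t=14 v=7: → [12,23),[8,19),[4,15); WM=12; [0,11) fires=5
i=12 t=12 v=9: → [12,23),[8,19),[4,15); WM=12
i=13 t=17 v=7: → [16,27),[12,23),[8,19); WM=15; [4,15) fires=8
i=14 t=22 v=7: → [20,31),[16,27),[12,23); WM=15
i=15 t=24 v=6: → [24,35),[20,31),[16,27); WM=22; [8,19) fires=8
i=16 t=26 v=5: → [24,35),[20,31),[16,27); WM=22
i=17 t=26 v=9: → [24,35),[20,31),[16,27); WM=24; [12,23) fires=6
i=18 t=27 v=7: → [24,35),[20,31); WM=24
i=19 t=28 v=6: → [28,39),[24,35),[20,31); WM=26
i=20 t=32 v=6: → [32,43),[28,39),[24,35); WM=26

[0,11)=5 [4,15)=8 [8,19)=8 [12,23)=6 [16,27)=5 [20,31)=6 [24,35)=6 [28,39)=2 [32,43)=1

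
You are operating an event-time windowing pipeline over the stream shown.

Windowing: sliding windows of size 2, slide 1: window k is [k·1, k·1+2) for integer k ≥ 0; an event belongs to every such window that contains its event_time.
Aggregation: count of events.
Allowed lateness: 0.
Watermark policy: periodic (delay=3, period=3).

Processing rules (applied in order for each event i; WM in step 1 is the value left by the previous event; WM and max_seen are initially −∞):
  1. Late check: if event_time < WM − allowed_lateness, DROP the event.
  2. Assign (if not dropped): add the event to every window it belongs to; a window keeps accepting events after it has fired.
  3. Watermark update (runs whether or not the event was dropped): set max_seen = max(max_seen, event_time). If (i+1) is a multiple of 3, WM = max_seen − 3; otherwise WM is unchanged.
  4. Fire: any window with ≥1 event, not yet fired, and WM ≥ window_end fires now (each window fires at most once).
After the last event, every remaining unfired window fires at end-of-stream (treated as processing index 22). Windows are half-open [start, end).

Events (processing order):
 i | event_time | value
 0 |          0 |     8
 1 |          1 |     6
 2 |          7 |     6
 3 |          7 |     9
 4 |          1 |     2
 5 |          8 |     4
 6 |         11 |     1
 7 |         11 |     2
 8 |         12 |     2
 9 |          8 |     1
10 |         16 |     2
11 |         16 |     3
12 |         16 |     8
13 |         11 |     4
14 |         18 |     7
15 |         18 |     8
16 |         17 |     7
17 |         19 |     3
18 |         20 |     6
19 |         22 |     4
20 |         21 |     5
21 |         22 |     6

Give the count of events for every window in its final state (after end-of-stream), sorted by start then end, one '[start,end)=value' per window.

i=0 t=0 v=8: → [0,2); WM=−∞
i=1 t=1 v=6: → [1,3),[0,2); WM=−∞
i=2 t=7 v=6: → [7,9),[6,8); WM=4; [0,2) fires=2 [1,3) fires=1
i=3 t=7 v=9: → [7,9),[6,8); WM=4
i=4 t=1 v=2: DROP (t<4-0); WM=4
i=5 t=8 v=4: → [8,10),[7,9); WM=5
i=6 t=11 v=1: → [11,13),[10,12); WM=5
i=7 t=11 v=2: → [11,13),[10,12); WM=5
i=8 t=12 v=2: → [12,14),[11,13); WM=9; [6,8) fires=2 [7,9) fires=3
i=9 t=8 v=1: DROP (t<9-0); WM=9
i=10 t=16 v=2: → [16,18),[15,17); WM=9
i=11 t=16 v=3: → [16,18),[15,17); WM=13; [8,10) fires=1 [10,12) fires=2 [11,13) fires=3
i=12 t=16 v=8: → [16,18),[15,17); WM=13
i=13 t=11 v=4: DROP (t<13-0); WM=13
i=14 t=18 v=7: → [18,20),[17,19); WM=15; [12,14) fires=1
i=15 t=18 v=8: → [18,20),[17,19); WM=15
i=16 t=17 v=7: → [17,19),[16,18); WM=15
i=17 t=19 v=3: → [19,21),[18,20); WM=16
i=18 t=20 v=6: → [20,22),[19,21); WM=16
i=19 t=22 v=4: → [22,24),[21,23); WM=16
i=20 t=21 v=5: → [21,23),[20,22); WM=19; [15,17) fires=3 [16,18) fires=4 [17,19) fires=3
i=21 t=22 v=6: → [22,24),[21,23); WM=19

[0,2)=2 [1,3)=1 [6,8)=2 [7,9)=3 [8,10)=1 [10,12)=2 [11,13)=3 [12,14)=1 [15,17)=3 [16,18)=4 [17,19)=3 [18,20)=3 [19,21)=2 [20,22)=2 [21,23)=3 [22,24)=2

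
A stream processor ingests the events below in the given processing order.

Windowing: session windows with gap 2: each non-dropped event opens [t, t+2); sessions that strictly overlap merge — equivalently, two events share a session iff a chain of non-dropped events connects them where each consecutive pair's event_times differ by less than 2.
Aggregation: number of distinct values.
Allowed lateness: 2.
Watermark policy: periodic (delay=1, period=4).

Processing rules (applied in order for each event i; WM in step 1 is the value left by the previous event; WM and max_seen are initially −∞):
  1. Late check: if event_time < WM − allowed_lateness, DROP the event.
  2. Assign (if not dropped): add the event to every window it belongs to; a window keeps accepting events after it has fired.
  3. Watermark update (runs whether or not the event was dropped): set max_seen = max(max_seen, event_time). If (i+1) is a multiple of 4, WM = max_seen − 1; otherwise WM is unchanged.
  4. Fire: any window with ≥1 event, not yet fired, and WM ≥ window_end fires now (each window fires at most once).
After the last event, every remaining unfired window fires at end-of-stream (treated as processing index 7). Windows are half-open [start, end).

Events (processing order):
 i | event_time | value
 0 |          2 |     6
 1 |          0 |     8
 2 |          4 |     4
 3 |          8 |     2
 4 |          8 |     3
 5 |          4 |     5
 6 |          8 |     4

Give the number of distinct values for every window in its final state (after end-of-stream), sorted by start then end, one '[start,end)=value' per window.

i=0 t=2 v=6: → [2,4); WM=−∞
i=1 t=0 v=8: → [0,2); WM=−∞
i=2 t=4 v=4: → [4,6); WM=−∞
i=3 t=8 v=2: → [8,10); WM=7
i=4 t=8 v=3: → [8,10); WM=7
i=5 t=4 v=5: DROP (t<7-2); WM=7
i=6 t=8 v=4: → [8,10); WM=7

[0,2)=1 [2,4)=1 [4,6)=1 [8,10)=3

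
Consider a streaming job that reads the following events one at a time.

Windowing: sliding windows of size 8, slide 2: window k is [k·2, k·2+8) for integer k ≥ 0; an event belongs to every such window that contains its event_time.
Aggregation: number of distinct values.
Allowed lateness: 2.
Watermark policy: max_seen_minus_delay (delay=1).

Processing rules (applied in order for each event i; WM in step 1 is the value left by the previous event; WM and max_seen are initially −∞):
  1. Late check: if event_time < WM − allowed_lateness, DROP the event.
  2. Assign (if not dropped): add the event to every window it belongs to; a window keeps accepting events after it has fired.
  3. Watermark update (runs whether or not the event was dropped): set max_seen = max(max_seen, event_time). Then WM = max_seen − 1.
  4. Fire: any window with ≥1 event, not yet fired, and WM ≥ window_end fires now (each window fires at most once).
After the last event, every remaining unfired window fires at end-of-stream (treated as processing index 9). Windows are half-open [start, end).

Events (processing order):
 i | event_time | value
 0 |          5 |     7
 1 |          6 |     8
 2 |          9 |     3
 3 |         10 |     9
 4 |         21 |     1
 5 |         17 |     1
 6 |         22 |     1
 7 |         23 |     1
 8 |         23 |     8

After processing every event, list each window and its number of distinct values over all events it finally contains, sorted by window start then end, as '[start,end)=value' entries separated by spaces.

[0,8)=2 [2,10)=3 [4,12)=4 [6,14)=3 [8,16)=2 [10,18)=1 [14,22)=1 [16,24)=2 [18,26)=2 [20,28)=2 [22,30)=2

i=0 t=5 v=7: → [4,12),[2,10),[0,8); WM=4
i=1 t=6 v=8: → [6,14),[4,12),[2,10),[0,8); WM=5
i=2 t=9 v=3: → [8,16),[6,14),[4,12),[2,10); WM=8; [0,8) fires=2
i=3 t=10 v=9: → [10,18),[8,16),[6,14),[4,12); WM=9
i=4 t=21 v=1: → [20,28),[18,26),[16,24),[14,22); WM=20; [2,10) fires=3 [4,12) fires=4 [6,14) fires=3 [8,16) fires=2 [10,18) fires=1
i=5 t=17 v=1: DROP (t<20-2); WM=20
i=6 t=22 v=1: → [22,30),[20,28),[18,26),[16,24); WM=21
i=7 t=23 v=1: → [22,30),[20,28),[18,26),[16,24); WM=22; [14,22) fires=1
i=8 t=23 v=8: → [22,30),[20,28),[18,26),[16,24); WM=22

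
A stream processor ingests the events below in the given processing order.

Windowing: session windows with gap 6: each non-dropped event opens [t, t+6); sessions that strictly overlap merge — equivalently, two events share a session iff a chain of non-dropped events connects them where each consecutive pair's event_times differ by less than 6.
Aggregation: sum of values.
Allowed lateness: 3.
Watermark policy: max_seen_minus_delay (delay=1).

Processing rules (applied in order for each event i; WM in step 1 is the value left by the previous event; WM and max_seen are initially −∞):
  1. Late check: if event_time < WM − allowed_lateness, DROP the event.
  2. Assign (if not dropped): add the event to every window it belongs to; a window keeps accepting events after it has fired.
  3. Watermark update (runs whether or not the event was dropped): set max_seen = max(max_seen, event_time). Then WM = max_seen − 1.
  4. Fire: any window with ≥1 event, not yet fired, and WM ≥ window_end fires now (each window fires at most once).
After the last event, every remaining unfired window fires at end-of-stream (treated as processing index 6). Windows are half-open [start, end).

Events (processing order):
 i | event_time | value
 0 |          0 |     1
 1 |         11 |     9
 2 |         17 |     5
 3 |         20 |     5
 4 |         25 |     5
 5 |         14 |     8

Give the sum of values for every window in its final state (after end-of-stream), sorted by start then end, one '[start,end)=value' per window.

[0,6)=1 [11,17)=9 [17,31)=15

i=0 t=0 v=1: → [0,6); WM=-1
i=1 t=11 v=9: → [11,17); WM=10
i=2 t=17 v=5: → [17,23); WM=16
i=3 t=20 v=5: → [17,26); WM=19
i=4 t=25 v=5: → [17,31); WM=24
i=5 t=14 v=8: DROP (t<24-3); WM=24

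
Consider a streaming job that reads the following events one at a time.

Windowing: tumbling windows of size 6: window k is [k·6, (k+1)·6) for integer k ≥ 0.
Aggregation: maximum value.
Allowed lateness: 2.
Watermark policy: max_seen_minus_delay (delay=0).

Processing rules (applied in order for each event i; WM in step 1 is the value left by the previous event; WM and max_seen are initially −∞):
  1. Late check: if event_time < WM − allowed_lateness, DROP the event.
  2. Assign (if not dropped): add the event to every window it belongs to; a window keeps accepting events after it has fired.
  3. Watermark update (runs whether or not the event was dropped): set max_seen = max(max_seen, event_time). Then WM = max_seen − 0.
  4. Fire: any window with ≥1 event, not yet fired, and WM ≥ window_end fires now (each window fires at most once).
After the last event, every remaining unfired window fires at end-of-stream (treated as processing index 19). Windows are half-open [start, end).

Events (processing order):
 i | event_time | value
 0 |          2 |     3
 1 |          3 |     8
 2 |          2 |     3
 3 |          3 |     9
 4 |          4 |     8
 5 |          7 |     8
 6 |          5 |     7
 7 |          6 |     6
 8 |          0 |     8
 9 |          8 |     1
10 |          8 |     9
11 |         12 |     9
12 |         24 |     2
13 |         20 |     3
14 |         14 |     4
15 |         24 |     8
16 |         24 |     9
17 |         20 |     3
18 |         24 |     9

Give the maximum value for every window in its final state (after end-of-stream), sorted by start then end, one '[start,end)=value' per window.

[0,6)=9 [6,12)=9 [12,18)=9 [24,30)=9

i=0 t=2 v=3: → [0,6); WM=2
i=1 t=3 v=8: → [0,6); WM=3
i=2 t=2 v=3: → [0,6); WM=3
i=3 t=3 v=9: → [0,6); WM=3
i=4 t=4 v=8: → [0,6); WM=4
i=5 t=7 v=8: → [6,12); WM=7; [0,6) fires=9
i=6 t=5 v=7: → [0,6); WM=7
i=7 t=6 v=6: → [6,12); WM=7
i=8 t=0 v=8: DROP (t<7-2); WM=7
i=9 t=8 v=1: → [6,12); WM=8
i=10 t=8 v=9: → [6,12); WM=8
i=11 t=12 v=9: → [12,18); WM=12; [6,12) fires=9
i=12 t=24 v=2: → [24,30); WM=24; [12,18) fires=9
i=13 t=20 v=3: DROP (t<24-2); WM=24
i=14 t=14 v=4: DROP (t<24-2); WM=24
i=15 t=24 v=8: → [24,30); WM=24
i=16 t=24 v=9: → [24,30); WM=24
i=17 t=20 v=3: DROP (t<24-2); WM=24
i=18 t=24 v=9: → [24,30); WM=24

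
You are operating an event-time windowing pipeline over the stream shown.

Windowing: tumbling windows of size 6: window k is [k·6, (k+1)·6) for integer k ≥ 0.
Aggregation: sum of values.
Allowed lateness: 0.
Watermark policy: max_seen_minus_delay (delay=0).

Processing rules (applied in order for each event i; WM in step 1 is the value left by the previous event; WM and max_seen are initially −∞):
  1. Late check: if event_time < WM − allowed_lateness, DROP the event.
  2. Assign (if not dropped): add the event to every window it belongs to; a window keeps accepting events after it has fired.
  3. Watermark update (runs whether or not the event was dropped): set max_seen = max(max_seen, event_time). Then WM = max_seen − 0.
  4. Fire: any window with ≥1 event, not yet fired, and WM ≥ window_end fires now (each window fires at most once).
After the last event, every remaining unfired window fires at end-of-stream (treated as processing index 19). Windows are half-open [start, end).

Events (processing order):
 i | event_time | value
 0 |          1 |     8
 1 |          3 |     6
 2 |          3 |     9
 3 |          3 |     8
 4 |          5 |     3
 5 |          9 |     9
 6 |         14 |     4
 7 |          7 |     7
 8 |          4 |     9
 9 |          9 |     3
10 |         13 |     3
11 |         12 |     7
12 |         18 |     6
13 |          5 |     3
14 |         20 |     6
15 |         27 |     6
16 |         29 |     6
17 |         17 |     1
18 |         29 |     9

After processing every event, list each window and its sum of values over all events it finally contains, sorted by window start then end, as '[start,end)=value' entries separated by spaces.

i=0 t=1 v=8: → [0,6); WM=1
i=1 t=3 v=6: → [0,6); WM=3
i=2 t=3 v=9: → [0,6); WM=3
i=3 t=3 v=8: → [0,6); WM=3
i=4 t=5 v=3: → [0,6); WM=5
i=5 t=9 v=9: → [6,12); WM=9; [0,6) fires=34
i=6 t=14 v=4: → [12,18); WM=14; [6,12) fires=9
i=7 t=7 v=7: DROP (t<14-0); WM=14
i=8 t=4 v=9: DROP (t<14-0); WM=14
i=9 t=9 v=3: DROP (t<14-0); WM=14
i=10 t=13 v=3: DROP (t<14-0); WM=14
i=11 t=12 v=7: DROP (t<14-0); WM=14
i=12 t=18 v=6: → [18,24); WM=18; [12,18) fires=4
i=13 t=5 v=3: DROP (t<18-0); WM=18
i=14 t=20 v=6: → [18,24); WM=20
i=15 t=27 v=6: → [24,30); WM=27; [18,24) fires=12
i=16 t=29 v=6: → [24,30); WM=29
i=17 t=17 v=1: DROP (t<29-0); WM=29
i=18 t=29 v=9: → [24,30); WM=29

[0,6)=34 [6,12)=9 [12,18)=4 [18,24)=12 [24,30)=21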